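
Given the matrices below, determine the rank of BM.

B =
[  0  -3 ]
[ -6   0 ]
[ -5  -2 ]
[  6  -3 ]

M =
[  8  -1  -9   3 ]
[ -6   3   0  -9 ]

2

First compute BM:
[[ 18,  -9,   0,  27],
 [-48,   6,  54, -18],
 [-28,  -1,  45,   3],
 [ 66, -15, -54,  45]]
Now row reduce the product.
R2 ← R2 + (8/3)·R1: [0, -18, 54, 54]
R3 ← R3 + (14/9)·R1: [0, -15, 45, 45]
R4 ← R4 − (11/3)·R1: [0, 18, -54, -54]
R3 ← R3 − (5/6)·R2: [0, 0, 0, 0]
R4 ← R4 + R2: [0, 0, 0, 0]
2 nonzero rows, so rank(BM) = 2.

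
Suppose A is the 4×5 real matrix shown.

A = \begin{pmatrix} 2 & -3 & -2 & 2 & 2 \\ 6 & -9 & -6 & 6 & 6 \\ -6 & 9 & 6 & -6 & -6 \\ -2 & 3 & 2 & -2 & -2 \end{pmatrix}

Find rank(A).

1

Row reduce to echelon form.
R2 ← R2 − (3)·R1: [0, 0, 0, 0, 0]
R3 ← R3 + (3)·R1: [0, 0, 0, 0, 0]
R4 ← R4 + R1: [0, 0, 0, 0, 0]
Echelon form has 1 nonzero row, so rank(A) = 1.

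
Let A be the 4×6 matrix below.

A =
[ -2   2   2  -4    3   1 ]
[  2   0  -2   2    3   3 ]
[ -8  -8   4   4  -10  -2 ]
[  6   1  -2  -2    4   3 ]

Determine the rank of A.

4

Row reduce to echelon form.
R2 ← R2 + R1: [0, 2, 0, -2, 6, 4]
R3 ← R3 − (4)·R1: [0, -16, -4, 20, -22, -6]
R4 ← R4 + (3)·R1: [0, 7, 4, -14, 13, 6]
R3 ← R3 + (8)·R2: [0, 0, -4, 4, 26, 26]
R4 ← R4 − (7/2)·R2: [0, 0, 4, -7, -8, -8]
R4 ← R4 + R3: [0, 0, 0, -3, 18, 18]
Echelon form has 4 nonzero rows, so rank(A) = 4.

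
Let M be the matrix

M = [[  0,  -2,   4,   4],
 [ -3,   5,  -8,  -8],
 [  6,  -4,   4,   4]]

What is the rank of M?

Row reduce to echelon form.
Swap R1 ↔ R2
R3 ← R3 + (2)·R1: [0, 6, -12, -12]
R3 ← R3 + (3)·R2: [0, 0, 0, 0]
Echelon form has 2 nonzero rows, so rank(M) = 2.

2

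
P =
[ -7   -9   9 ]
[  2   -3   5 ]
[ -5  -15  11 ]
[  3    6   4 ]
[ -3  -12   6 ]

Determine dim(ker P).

0

Row reduce to echelon form.
R2 ← R2 + (2/7)·R1: [0, -39/7, 53/7]
R3 ← R3 − (5/7)·R1: [0, -60/7, 32/7]
R4 ← R4 + (3/7)·R1: [0, 15/7, 55/7]
R5 ← R5 − (3/7)·R1: [0, -57/7, 15/7]
R3 ← R3 − (20/13)·R2: [0, 0, -92/13]
R4 ← R4 + (5/13)·R2: [0, 0, 140/13]
R5 ← R5 − (19/13)·R2: [0, 0, -116/13]
R4 ← R4 + (35/23)·R3: [0, 0, 0]
R5 ← R5 − (29/23)·R3: [0, 0, 0]
3 nonzero rows, so rank(P) = 3.
P has 3 columns; by rank–nullity, nullity = 3 − 3 = 0.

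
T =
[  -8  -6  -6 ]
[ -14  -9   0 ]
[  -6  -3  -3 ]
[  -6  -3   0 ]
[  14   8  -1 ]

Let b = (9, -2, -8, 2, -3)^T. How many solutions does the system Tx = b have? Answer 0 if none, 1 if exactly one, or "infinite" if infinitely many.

Row reduce the augmented matrix [T | b].
R2 ← R2 − (7/4)·R1: [0, 3/2, 21/2, -71/4]
R3 ← R3 − (3/4)·R1: [0, 3/2, 3/2, -59/4]
R4 ← R4 − (3/4)·R1: [0, 3/2, 9/2, -19/4]
R5 ← R5 + (7/4)·R1: [0, -5/2, -23/2, 51/4]
R3 ← R3 − R2: [0, 0, -9, 3]
R4 ← R4 − R2: [0, 0, -6, 13]
R5 ← R5 + (5/3)·R2: [0, 0, 6, -101/6]
R4 ← R4 − (2/3)·R3: [0, 0, 0, 11]
R5 ← R5 + (2/3)·R3: [0, 0, 0, -89/6]
R5 ← R5 + (89/66)·R4: [0, 0, 0, 0]
The echelon form has 4 nonzero rows; the last pivot sits in the augmented column, so rank(T) = 3 but rank([T|b]) = 4.
Since the ranks differ, the system is inconsistent.
It has no solutions.

0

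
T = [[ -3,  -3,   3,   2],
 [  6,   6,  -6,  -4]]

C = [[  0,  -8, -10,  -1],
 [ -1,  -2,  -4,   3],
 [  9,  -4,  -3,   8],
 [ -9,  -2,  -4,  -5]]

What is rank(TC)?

First compute TC:
[[ 12,  14,  25,   8],
 [-24, -28, -50, -16]]
Now row reduce the product.
R2 ← R2 + (2)·R1: [0, 0, 0, 0]
1 nonzero row, so rank(TC) = 1.

1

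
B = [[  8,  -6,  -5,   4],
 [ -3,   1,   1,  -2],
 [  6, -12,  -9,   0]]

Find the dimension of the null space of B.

Row reduce to echelon form.
R2 ← R2 + (3/8)·R1: [0, -5/4, -7/8, -1/2]
R3 ← R3 − (3/4)·R1: [0, -15/2, -21/4, -3]
R3 ← R3 − (6)·R2: [0, 0, 0, 0]
2 nonzero rows, so rank(B) = 2.
B has 4 columns; by rank–nullity, nullity = 4 − 2 = 2.

2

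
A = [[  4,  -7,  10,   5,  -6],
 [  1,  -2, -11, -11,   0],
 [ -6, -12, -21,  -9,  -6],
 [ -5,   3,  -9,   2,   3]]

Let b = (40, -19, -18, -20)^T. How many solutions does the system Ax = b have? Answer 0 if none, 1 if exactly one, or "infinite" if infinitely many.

infinite

Row reduce the augmented matrix [A | b].
R2 ← R2 − (1/4)·R1: [0, -1/4, -27/2, -49/4, 3/2, -29]
R3 ← R3 + (3/2)·R1: [0, -45/2, -6, -3/2, -15, 42]
R4 ← R4 + (5/4)·R1: [0, -23/4, 7/2, 33/4, -9/2, 30]
R3 ← R3 − (90)·R2: [0, 0, 1209, 1101, -150, 2652]
R4 ← R4 − (23)·R2: [0, 0, 314, 290, -39, 697]
R4 ← R4 − (314/1209)·R3: [0, 0, 0, 1632/403, -17/403, 255/31]
The echelon form has 4 nonzero rows, and every pivot lies in the first 5 columns, so rank(A) = rank([A|b]) = 4.
The system is consistent.
rank = 4 < 5 unknowns, so there are infinitely many solutions.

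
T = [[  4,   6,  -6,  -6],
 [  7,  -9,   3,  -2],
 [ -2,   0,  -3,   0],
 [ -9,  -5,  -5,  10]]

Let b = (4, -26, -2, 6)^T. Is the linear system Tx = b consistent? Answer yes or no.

Row reduce the augmented matrix [T | b].
R2 ← R2 − (7/4)·R1: [0, -39/2, 27/2, 17/2, -33]
R3 ← R3 + (1/2)·R1: [0, 3, -6, -3, 0]
R4 ← R4 + (9/4)·R1: [0, 17/2, -37/2, -7/2, 15]
R3 ← R3 + (2/13)·R2: [0, 0, -51/13, -22/13, -66/13]
R4 ← R4 + (17/39)·R2: [0, 0, -164/13, 8/39, 8/13]
R4 ← R4 − (164/51)·R3: [0, 0, 0, 96/17, 288/17]
The echelon form has 4 nonzero rows, and every pivot lies in the first 4 columns, so rank(T) = rank([T|b]) = 4.
The system is consistent.

yes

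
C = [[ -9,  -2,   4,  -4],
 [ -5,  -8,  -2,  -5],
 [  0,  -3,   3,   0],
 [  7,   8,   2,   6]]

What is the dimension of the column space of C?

Row reduce to echelon form.
R2 ← R2 − (5/9)·R1: [0, -62/9, -38/9, -25/9]
R4 ← R4 + (7/9)·R1: [0, 58/9, 46/9, 26/9]
R3 ← R3 − (27/62)·R2: [0, 0, 150/31, 75/62]
R4 ← R4 + (29/31)·R2: [0, 0, 36/31, 9/31]
R4 ← R4 − (6/25)·R3: [0, 0, 0, 0]
Echelon form has 3 nonzero rows, so rank(C) = 3.
The column space has dimension equal to the rank: 3.

3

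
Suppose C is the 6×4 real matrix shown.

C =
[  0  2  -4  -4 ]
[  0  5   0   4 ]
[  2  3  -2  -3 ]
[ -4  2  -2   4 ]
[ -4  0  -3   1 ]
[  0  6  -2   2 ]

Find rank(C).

Row reduce to echelon form.
Swap R1 ↔ R3
R4 ← R4 + (2)·R1: [0, 8, -6, -2]
R5 ← R5 + (2)·R1: [0, 6, -7, -5]
R3 ← R3 − (2/5)·R2: [0, 0, -4, -28/5]
R4 ← R4 − (8/5)·R2: [0, 0, -6, -42/5]
R5 ← R5 − (6/5)·R2: [0, 0, -7, -49/5]
R6 ← R6 − (6/5)·R2: [0, 0, -2, -14/5]
R4 ← R4 − (3/2)·R3: [0, 0, 0, 0]
R5 ← R5 − (7/4)·R3: [0, 0, 0, 0]
R6 ← R6 − (1/2)·R3: [0, 0, 0, 0]
Echelon form has 3 nonzero rows, so rank(C) = 3.

3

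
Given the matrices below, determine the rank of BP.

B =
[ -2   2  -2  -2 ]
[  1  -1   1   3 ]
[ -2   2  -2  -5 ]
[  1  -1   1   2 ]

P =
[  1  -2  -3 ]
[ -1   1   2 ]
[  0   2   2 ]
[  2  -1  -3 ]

First compute BP:
[[ -8,   4,  12],
 [  8,  -4, -12],
 [-14,   7,  21],
 [  6,  -3,  -9]]
Now row reduce the product.
R2 ← R2 + R1: [0, 0, 0]
R3 ← R3 − (7/4)·R1: [0, 0, 0]
R4 ← R4 + (3/4)·R1: [0, 0, 0]
1 nonzero row, so rank(BP) = 1.

1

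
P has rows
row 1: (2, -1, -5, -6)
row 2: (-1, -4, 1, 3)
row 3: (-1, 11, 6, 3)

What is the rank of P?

2

Row reduce to echelon form.
R2 ← R2 + (1/2)·R1: [0, -9/2, -3/2, 0]
R3 ← R3 + (1/2)·R1: [0, 21/2, 7/2, 0]
R3 ← R3 + (7/3)·R2: [0, 0, 0, 0]
Echelon form has 2 nonzero rows, so rank(P) = 2.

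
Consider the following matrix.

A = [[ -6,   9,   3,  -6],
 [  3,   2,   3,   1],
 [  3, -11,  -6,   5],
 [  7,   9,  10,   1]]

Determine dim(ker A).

2

Row reduce to echelon form.
R2 ← R2 + (1/2)·R1: [0, 13/2, 9/2, -2]
R3 ← R3 + (1/2)·R1: [0, -13/2, -9/2, 2]
R4 ← R4 + (7/6)·R1: [0, 39/2, 27/2, -6]
R3 ← R3 + R2: [0, 0, 0, 0]
R4 ← R4 − (3)·R2: [0, 0, 0, 0]
2 nonzero rows, so rank(A) = 2.
A has 4 columns; by rank–nullity, nullity = 4 − 2 = 2.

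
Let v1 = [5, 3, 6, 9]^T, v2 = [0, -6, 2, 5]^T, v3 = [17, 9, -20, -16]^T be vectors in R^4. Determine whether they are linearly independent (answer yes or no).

Form the matrix with these vectors as rows and row reduce.
R3 ← R3 − (17/5)·R1: [0, -6/5, -202/5, -233/5]
R3 ← R3 − (1/5)·R2: [0, 0, -204/5, -238/5]
3 nonzero rows, so the 3 vectors span a space of dimension 3.
Since 3 = 3, the vectors are linearly independent.

yes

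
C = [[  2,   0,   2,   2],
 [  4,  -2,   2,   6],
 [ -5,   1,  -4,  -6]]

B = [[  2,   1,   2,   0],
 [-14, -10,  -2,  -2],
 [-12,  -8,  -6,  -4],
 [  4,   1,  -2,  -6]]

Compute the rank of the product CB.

2

First compute CB:
[[-12, -12, -12, -20],
 [ 36,  14, -12, -40],
 [  0,  11,  24,  50]]
Now row reduce the product.
R2 ← R2 + (3)·R1: [0, -22, -48, -100]
R3 ← R3 + (1/2)·R2: [0, 0, 0, 0]
2 nonzero rows, so rank(CB) = 2.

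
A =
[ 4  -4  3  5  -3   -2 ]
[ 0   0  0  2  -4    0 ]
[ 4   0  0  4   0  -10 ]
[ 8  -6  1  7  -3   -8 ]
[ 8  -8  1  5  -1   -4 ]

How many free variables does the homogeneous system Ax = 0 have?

2

Row reduce to echelon form.
R3 ← R3 − R1: [0, 4, -3, -1, 3, -8]
R4 ← R4 − (2)·R1: [0, 2, -5, -3, 3, -4]
R5 ← R5 − (2)·R1: [0, 0, -5, -5, 5, 0]
Swap R2 ↔ R3
R4 ← R4 − (1/2)·R2: [0, 0, -7/2, -5/2, 3/2, 0]
Swap R3 ↔ R4
R5 ← R5 − (10/7)·R3: [0, 0, 0, -10/7, 20/7, 0]
R5 ← R5 + (5/7)·R4: [0, 0, 0, 0, 0, 0]
4 nonzero rows, so rank(A) = 4.
A has 6 columns; by rank–nullity, nullity = 6 − 4 = 2.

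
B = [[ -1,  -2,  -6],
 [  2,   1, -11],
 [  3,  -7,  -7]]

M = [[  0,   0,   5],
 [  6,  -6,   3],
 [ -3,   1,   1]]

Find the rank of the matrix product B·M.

3

First compute BM:
[[  6,   6, -17],
 [ 39, -17,   2],
 [-21,  35, -13]]
Now row reduce the product.
R2 ← R2 − (13/2)·R1: [0, -56, 225/2]
R3 ← R3 + (7/2)·R1: [0, 56, -145/2]
R3 ← R3 + R2: [0, 0, 40]
3 nonzero rows, so rank(BM) = 3.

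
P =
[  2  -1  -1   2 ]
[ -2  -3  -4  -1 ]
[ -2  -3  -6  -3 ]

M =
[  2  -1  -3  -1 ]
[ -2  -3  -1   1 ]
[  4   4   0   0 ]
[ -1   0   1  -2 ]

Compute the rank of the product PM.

First compute PM:
[[  0,  -3,  -3,  -7],
 [-13,  -5,   8,   1],
 [-19, -13,   6,   5]]
Now row reduce the product.
Swap R1 ↔ R2
R3 ← R3 − (19/13)·R1: [0, -74/13, -74/13, 46/13]
R3 ← R3 − (74/39)·R2: [0, 0, 0, 656/39]
3 nonzero rows, so rank(PM) = 3.

3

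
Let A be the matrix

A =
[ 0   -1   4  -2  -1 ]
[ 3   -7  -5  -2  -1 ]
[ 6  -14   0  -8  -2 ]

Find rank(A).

3

Row reduce to echelon form.
Swap R1 ↔ R2
R3 ← R3 − (2)·R1: [0, 0, 10, -4, 0]
Echelon form has 3 nonzero rows, so rank(A) = 3.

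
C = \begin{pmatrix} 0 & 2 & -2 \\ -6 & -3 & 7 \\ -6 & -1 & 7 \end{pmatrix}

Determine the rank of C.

Row reduce to echelon form.
Swap R1 ↔ R2
R3 ← R3 − R1: [0, 2, 0]
R3 ← R3 − R2: [0, 0, 2]
Echelon form has 3 nonzero rows, so rank(C) = 3.

3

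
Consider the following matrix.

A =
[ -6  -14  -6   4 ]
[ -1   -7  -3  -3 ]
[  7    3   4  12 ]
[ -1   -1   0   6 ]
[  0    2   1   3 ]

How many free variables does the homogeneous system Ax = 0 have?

1

Row reduce to echelon form.
R2 ← R2 − (1/6)·R1: [0, -14/3, -2, -11/3]
R3 ← R3 + (7/6)·R1: [0, -40/3, -3, 50/3]
R4 ← R4 − (1/6)·R1: [0, 4/3, 1, 16/3]
R3 ← R3 − (20/7)·R2: [0, 0, 19/7, 190/7]
R4 ← R4 + (2/7)·R2: [0, 0, 3/7, 30/7]
R5 ← R5 + (3/7)·R2: [0, 0, 1/7, 10/7]
R4 ← R4 − (3/19)·R3: [0, 0, 0, 0]
R5 ← R5 − (1/19)·R3: [0, 0, 0, 0]
3 nonzero rows, so rank(A) = 3.
A has 4 columns; by rank–nullity, nullity = 4 − 3 = 1.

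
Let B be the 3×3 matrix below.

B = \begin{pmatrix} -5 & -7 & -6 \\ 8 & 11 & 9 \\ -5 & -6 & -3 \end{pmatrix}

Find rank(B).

2

Row reduce to echelon form.
R2 ← R2 + (8/5)·R1: [0, -1/5, -3/5]
R3 ← R3 − R1: [0, 1, 3]
R3 ← R3 + (5)·R2: [0, 0, 0]
Echelon form has 2 nonzero rows, so rank(B) = 2.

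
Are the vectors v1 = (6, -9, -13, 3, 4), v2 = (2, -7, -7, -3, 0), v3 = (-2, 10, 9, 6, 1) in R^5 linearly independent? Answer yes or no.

no

Form the matrix with these vectors as rows and row reduce.
R2 ← R2 − (1/3)·R1: [0, -4, -8/3, -4, -4/3]
R3 ← R3 + (1/3)·R1: [0, 7, 14/3, 7, 7/3]
R3 ← R3 + (7/4)·R2: [0, 0, 0, 0, 0]
2 nonzero rows, so the 3 vectors span a space of dimension 2.
Since 2 < 3, the vectors are linearly dependent.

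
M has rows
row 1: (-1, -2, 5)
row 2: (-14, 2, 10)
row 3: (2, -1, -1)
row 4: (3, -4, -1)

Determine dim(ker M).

Row reduce to echelon form.
R2 ← R2 − (14)·R1: [0, 30, -60]
R3 ← R3 + (2)·R1: [0, -5, 9]
R4 ← R4 + (3)·R1: [0, -10, 14]
R3 ← R3 + (1/6)·R2: [0, 0, -1]
R4 ← R4 + (1/3)·R2: [0, 0, -6]
R4 ← R4 − (6)·R3: [0, 0, 0]
3 nonzero rows, so rank(M) = 3.
M has 3 columns; by rank–nullity, nullity = 3 − 3 = 0.

0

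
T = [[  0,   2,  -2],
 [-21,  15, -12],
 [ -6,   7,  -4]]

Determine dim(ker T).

0

Row reduce to echelon form.
Swap R1 ↔ R2
R3 ← R3 − (2/7)·R1: [0, 19/7, -4/7]
R3 ← R3 − (19/14)·R2: [0, 0, 15/7]
3 nonzero rows, so rank(T) = 3.
T has 3 columns; by rank–nullity, nullity = 3 − 3 = 0.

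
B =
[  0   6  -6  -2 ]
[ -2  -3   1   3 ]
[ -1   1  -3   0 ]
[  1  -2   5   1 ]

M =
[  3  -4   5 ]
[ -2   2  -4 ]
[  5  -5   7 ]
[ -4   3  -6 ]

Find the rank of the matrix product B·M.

First compute BM:
[[-34,  36, -54],
 [ -7,   6,  -9],
 [-20,  21, -30],
 [ 28, -30,  42]]
Now row reduce the product.
R2 ← R2 − (7/34)·R1: [0, -24/17, 36/17]
R3 ← R3 − (10/17)·R1: [0, -3/17, 30/17]
R4 ← R4 + (14/17)·R1: [0, -6/17, -42/17]
R3 ← R3 − (1/8)·R2: [0, 0, 3/2]
R4 ← R4 − (1/4)·R2: [0, 0, -3]
R4 ← R4 + (2)·R3: [0, 0, 0]
3 nonzero rows, so rank(BM) = 3.

3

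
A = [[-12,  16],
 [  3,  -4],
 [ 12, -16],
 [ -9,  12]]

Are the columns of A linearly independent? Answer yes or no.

no

Row reduce A to echelon form.
R2 ← R2 + (1/4)·R1: [0, 0]
R3 ← R3 + R1: [0, 0]
R4 ← R4 − (3/4)·R1: [0, 0]
1 pivot among 2 columns.
Only 1 < 2 pivot columns, so the columns are linearly dependent.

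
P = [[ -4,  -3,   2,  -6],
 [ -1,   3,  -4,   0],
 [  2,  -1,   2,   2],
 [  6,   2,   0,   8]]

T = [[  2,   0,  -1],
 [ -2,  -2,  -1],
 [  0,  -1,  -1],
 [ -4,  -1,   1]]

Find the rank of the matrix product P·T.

2

First compute PT:
[[ 22,  10,  -1],
 [ -8,  -2,   2],
 [ -2,  -2,  -1],
 [-24, -12,   0]]
Now row reduce the product.
R2 ← R2 + (4/11)·R1: [0, 18/11, 18/11]
R3 ← R3 + (1/11)·R1: [0, -12/11, -12/11]
R4 ← R4 + (12/11)·R1: [0, -12/11, -12/11]
R3 ← R3 + (2/3)·R2: [0, 0, 0]
R4 ← R4 + (2/3)·R2: [0, 0, 0]
2 nonzero rows, so rank(PT) = 2.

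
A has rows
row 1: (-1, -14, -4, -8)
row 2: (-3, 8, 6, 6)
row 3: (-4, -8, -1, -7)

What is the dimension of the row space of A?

Row reduce to echelon form.
R2 ← R2 − (3)·R1: [0, 50, 18, 30]
R3 ← R3 − (4)·R1: [0, 48, 15, 25]
R3 ← R3 − (24/25)·R2: [0, 0, -57/25, -19/5]
Echelon form has 3 nonzero rows, so rank(A) = 3.
The row space has dimension equal to the rank: 3.

3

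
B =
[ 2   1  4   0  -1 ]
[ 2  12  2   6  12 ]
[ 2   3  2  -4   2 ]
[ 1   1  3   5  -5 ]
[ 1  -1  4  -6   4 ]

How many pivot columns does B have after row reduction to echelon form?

Row reduce to echelon form.
R2 ← R2 − R1: [0, 11, -2, 6, 13]
R3 ← R3 − R1: [0, 2, -2, -4, 3]
R4 ← R4 − (1/2)·R1: [0, 1/2, 1, 5, -9/2]
R5 ← R5 − (1/2)·R1: [0, -3/2, 2, -6, 9/2]
R3 ← R3 − (2/11)·R2: [0, 0, -18/11, -56/11, 7/11]
R4 ← R4 − (1/22)·R2: [0, 0, 12/11, 52/11, -56/11]
R5 ← R5 + (3/22)·R2: [0, 0, 19/11, -57/11, 69/11]
R4 ← R4 + (2/3)·R3: [0, 0, 0, 4/3, -14/3]
R5 ← R5 + (19/18)·R3: [0, 0, 0, -95/9, 125/18]
R5 ← R5 + (95/12)·R4: [0, 0, 0, 0, -30]
Echelon form has 5 nonzero rows, so rank(B) = 5.
Each nonzero row contributes one pivot column: 5 pivot columns.

5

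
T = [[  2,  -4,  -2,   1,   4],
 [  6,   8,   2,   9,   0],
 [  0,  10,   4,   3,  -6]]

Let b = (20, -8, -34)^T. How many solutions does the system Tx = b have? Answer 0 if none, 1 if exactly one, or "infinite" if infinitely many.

Row reduce the augmented matrix [T | b].
R2 ← R2 − (3)·R1: [0, 20, 8, 6, -12, -68]
R3 ← R3 − (1/2)·R2: [0, 0, 0, 0, 0, 0]
The echelon form has 2 nonzero rows, and every pivot lies in the first 5 columns, so rank(T) = rank([T|b]) = 2.
The system is consistent.
rank = 2 < 5 unknowns, so there are infinitely many solutions.

infinite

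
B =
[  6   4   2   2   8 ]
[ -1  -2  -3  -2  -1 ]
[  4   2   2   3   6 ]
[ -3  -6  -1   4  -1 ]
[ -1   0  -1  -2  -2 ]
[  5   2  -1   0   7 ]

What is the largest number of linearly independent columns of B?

Row reduce to echelon form.
R2 ← R2 + (1/6)·R1: [0, -4/3, -8/3, -5/3, 1/3]
R3 ← R3 − (2/3)·R1: [0, -2/3, 2/3, 5/3, 2/3]
R4 ← R4 + (1/2)·R1: [0, -4, 0, 5, 3]
R5 ← R5 + (1/6)·R1: [0, 2/3, -2/3, -5/3, -2/3]
R6 ← R6 − (5/6)·R1: [0, -4/3, -8/3, -5/3, 1/3]
R3 ← R3 − (1/2)·R2: [0, 0, 2, 5/2, 1/2]
R4 ← R4 − (3)·R2: [0, 0, 8, 10, 2]
R5 ← R5 + (1/2)·R2: [0, 0, -2, -5/2, -1/2]
R6 ← R6 − R2: [0, 0, 0, 0, 0]
R4 ← R4 − (4)·R3: [0, 0, 0, 0, 0]
R5 ← R5 + R3: [0, 0, 0, 0, 0]
Echelon form has 3 nonzero rows, so rank(B) = 3.
The rank gives the maximum number of linearly independent columns: 3.

3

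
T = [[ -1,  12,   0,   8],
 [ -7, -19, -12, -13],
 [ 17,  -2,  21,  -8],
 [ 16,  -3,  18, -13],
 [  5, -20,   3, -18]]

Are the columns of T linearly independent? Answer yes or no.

no

Row reduce T to echelon form.
R2 ← R2 − (7)·R1: [0, -103, -12, -69]
R3 ← R3 + (17)·R1: [0, 202, 21, 128]
R4 ← R4 + (16)·R1: [0, 189, 18, 115]
R5 ← R5 + (5)·R1: [0, 40, 3, 22]
R3 ← R3 + (202/103)·R2: [0, 0, -261/103, -754/103]
R4 ← R4 + (189/103)·R2: [0, 0, -414/103, -1196/103]
R5 ← R5 + (40/103)·R2: [0, 0, -171/103, -494/103]
R4 ← R4 − (46/29)·R3: [0, 0, 0, 0]
R5 ← R5 − (19/29)·R3: [0, 0, 0, 0]
3 pivots among 4 columns.
Only 3 < 4 pivot columns, so the columns are linearly dependent.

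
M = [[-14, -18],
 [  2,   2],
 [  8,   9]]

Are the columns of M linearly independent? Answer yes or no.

yes

Row reduce M to echelon form.
R2 ← R2 + (1/7)·R1: [0, -4/7]
R3 ← R3 + (4/7)·R1: [0, -9/7]
R3 ← R3 − (9/4)·R2: [0, 0]
2 pivots among 2 columns.
Every column is a pivot column, so the columns are linearly independent.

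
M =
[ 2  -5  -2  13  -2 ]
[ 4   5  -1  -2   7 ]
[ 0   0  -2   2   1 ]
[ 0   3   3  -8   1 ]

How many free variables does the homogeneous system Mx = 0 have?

Row reduce to echelon form.
R2 ← R2 − (2)·R1: [0, 15, 3, -28, 11]
R4 ← R4 − (1/5)·R2: [0, 0, 12/5, -12/5, -6/5]
R4 ← R4 + (6/5)·R3: [0, 0, 0, 0, 0]
3 nonzero rows, so rank(M) = 3.
M has 5 columns; by rank–nullity, nullity = 5 − 3 = 2.

2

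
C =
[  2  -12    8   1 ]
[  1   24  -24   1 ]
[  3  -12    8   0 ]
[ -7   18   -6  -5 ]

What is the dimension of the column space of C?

4

Row reduce to echelon form.
R2 ← R2 − (1/2)·R1: [0, 30, -28, 1/2]
R3 ← R3 − (3/2)·R1: [0, 6, -4, -3/2]
R4 ← R4 + (7/2)·R1: [0, -24, 22, -3/2]
R3 ← R3 − (1/5)·R2: [0, 0, 8/5, -8/5]
R4 ← R4 + (4/5)·R2: [0, 0, -2/5, -11/10]
R4 ← R4 + (1/4)·R3: [0, 0, 0, -3/2]
Echelon form has 4 nonzero rows, so rank(C) = 4.
The column space has dimension equal to the rank: 4.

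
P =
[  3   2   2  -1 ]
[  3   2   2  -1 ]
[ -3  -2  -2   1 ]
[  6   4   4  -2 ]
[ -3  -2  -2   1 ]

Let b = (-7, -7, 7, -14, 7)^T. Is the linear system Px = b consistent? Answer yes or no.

Row reduce the augmented matrix [P | b].
R2 ← R2 − R1: [0, 0, 0, 0, 0]
R3 ← R3 + R1: [0, 0, 0, 0, 0]
R4 ← R4 − (2)·R1: [0, 0, 0, 0, 0]
R5 ← R5 + R1: [0, 0, 0, 0, 0]
The echelon form has 1 nonzero rows, and every pivot lies in the first 4 columns, so rank(P) = rank([P|b]) = 1.
The system is consistent.

yes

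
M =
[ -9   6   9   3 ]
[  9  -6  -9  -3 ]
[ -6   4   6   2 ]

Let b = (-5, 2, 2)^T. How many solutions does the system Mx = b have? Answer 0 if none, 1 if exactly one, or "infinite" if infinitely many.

Row reduce the augmented matrix [M | b].
R2 ← R2 + R1: [0, 0, 0, 0, -3]
R3 ← R3 − (2/3)·R1: [0, 0, 0, 0, 16/3]
R3 ← R3 + (16/9)·R2: [0, 0, 0, 0, 0]
The echelon form has 2 nonzero rows; the last pivot sits in the augmented column, so rank(M) = 1 but rank([M|b]) = 2.
Since the ranks differ, the system is inconsistent.
It has no solutions.

0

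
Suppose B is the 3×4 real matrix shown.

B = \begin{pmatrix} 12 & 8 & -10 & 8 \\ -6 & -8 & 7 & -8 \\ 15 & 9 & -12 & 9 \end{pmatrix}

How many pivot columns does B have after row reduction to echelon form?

2

Row reduce to echelon form.
R2 ← R2 + (1/2)·R1: [0, -4, 2, -4]
R3 ← R3 − (5/4)·R1: [0, -1, 1/2, -1]
R3 ← R3 − (1/4)·R2: [0, 0, 0, 0]
Echelon form has 2 nonzero rows, so rank(B) = 2.
Each nonzero row contributes one pivot column: 2 pivot columns.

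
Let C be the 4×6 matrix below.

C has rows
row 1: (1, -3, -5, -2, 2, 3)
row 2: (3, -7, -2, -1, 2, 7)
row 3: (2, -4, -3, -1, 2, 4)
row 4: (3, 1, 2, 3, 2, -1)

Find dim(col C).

3

Row reduce to echelon form.
R2 ← R2 − (3)·R1: [0, 2, 13, 5, -4, -2]
R3 ← R3 − (2)·R1: [0, 2, 7, 3, -2, -2]
R4 ← R4 − (3)·R1: [0, 10, 17, 9, -4, -10]
R3 ← R3 − R2: [0, 0, -6, -2, 2, 0]
R4 ← R4 − (5)·R2: [0, 0, -48, -16, 16, 0]
R4 ← R4 − (8)·R3: [0, 0, 0, 0, 0, 0]
Echelon form has 3 nonzero rows, so rank(C) = 3.
The column space has dimension equal to the rank: 3.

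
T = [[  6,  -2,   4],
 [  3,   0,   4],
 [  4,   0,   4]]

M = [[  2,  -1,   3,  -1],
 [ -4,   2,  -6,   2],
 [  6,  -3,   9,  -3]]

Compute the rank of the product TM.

First compute TM:
[[ 44, -22,  66, -22],
 [ 30, -15,  45, -15],
 [ 32, -16,  48, -16]]
Now row reduce the product.
R2 ← R2 − (15/22)·R1: [0, 0, 0, 0]
R3 ← R3 − (8/11)·R1: [0, 0, 0, 0]
1 nonzero row, so rank(TM) = 1.

1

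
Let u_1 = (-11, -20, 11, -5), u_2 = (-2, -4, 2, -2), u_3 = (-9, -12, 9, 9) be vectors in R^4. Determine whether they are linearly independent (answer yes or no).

Form the matrix with these vectors as rows and row reduce.
R2 ← R2 − (2/11)·R1: [0, -4/11, 0, -12/11]
R3 ← R3 − (9/11)·R1: [0, 48/11, 0, 144/11]
R3 ← R3 + (12)·R2: [0, 0, 0, 0]
2 nonzero rows, so the 3 vectors span a space of dimension 2.
Since 2 < 3, the vectors are linearly dependent.

no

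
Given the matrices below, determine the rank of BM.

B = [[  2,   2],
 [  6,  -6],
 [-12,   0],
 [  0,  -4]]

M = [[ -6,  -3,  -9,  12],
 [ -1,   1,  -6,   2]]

2

First compute BM:
[[-14,  -4, -30,  28],
 [-30, -24, -18,  60],
 [ 72,  36, 108, -144],
 [  4,  -4,  24,  -8]]
Now row reduce the product.
R2 ← R2 − (15/7)·R1: [0, -108/7, 324/7, 0]
R3 ← R3 + (36/7)·R1: [0, 108/7, -324/7, 0]
R4 ← R4 + (2/7)·R1: [0, -36/7, 108/7, 0]
R3 ← R3 + R2: [0, 0, 0, 0]
R4 ← R4 − (1/3)·R2: [0, 0, 0, 0]
2 nonzero rows, so rank(BM) = 2.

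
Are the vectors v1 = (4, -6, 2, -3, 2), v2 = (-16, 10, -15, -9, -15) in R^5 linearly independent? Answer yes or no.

Form the matrix with these vectors as rows and row reduce.
R2 ← R2 + (4)·R1: [0, -14, -7, -21, -7]
2 nonzero rows, so the 2 vectors span a space of dimension 2.
Since 2 = 2, the vectors are linearly independent.

yes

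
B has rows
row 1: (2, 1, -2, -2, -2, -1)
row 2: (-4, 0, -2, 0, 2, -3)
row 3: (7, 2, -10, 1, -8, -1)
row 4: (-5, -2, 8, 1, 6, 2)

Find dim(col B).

3

Row reduce to echelon form.
R2 ← R2 + (2)·R1: [0, 2, -6, -4, -2, -5]
R3 ← R3 − (7/2)·R1: [0, -3/2, -3, 8, -1, 5/2]
R4 ← R4 + (5/2)·R1: [0, 1/2, 3, -4, 1, -1/2]
R3 ← R3 + (3/4)·R2: [0, 0, -15/2, 5, -5/2, -5/4]
R4 ← R4 − (1/4)·R2: [0, 0, 9/2, -3, 3/2, 3/4]
R4 ← R4 + (3/5)·R3: [0, 0, 0, 0, 0, 0]
Echelon form has 3 nonzero rows, so rank(B) = 3.
The column space has dimension equal to the rank: 3.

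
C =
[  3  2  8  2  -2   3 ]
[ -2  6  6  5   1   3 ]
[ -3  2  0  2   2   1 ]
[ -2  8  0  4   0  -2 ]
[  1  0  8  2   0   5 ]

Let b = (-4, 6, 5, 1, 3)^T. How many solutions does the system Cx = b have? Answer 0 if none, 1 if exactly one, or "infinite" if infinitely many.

Row reduce the augmented matrix [C | b].
R2 ← R2 + (2/3)·R1: [0, 22/3, 34/3, 19/3, -1/3, 5, 10/3]
R3 ← R3 + R1: [0, 4, 8, 4, 0, 4, 1]
R4 ← R4 + (2/3)·R1: [0, 28/3, 16/3, 16/3, -4/3, 0, -5/3]
R5 ← R5 − (1/3)·R1: [0, -2/3, 16/3, 4/3, 2/3, 4, 13/3]
R3 ← R3 − (6/11)·R2: [0, 0, 20/11, 6/11, 2/11, 14/11, -9/11]
R4 ← R4 − (14/11)·R2: [0, 0, -100/11, -30/11, -10/11, -70/11, -65/11]
R5 ← R5 + (1/11)·R2: [0, 0, 70/11, 21/11, 7/11, 49/11, 51/11]
R4 ← R4 + (5)·R3: [0, 0, 0, 0, 0, 0, -10]
R5 ← R5 − (7/2)·R3: [0, 0, 0, 0, 0, 0, 15/2]
R5 ← R5 + (3/4)·R4: [0, 0, 0, 0, 0, 0, 0]
The echelon form has 4 nonzero rows; the last pivot sits in the augmented column, so rank(C) = 3 but rank([C|b]) = 4.
Since the ranks differ, the system is inconsistent.
It has no solutions.

0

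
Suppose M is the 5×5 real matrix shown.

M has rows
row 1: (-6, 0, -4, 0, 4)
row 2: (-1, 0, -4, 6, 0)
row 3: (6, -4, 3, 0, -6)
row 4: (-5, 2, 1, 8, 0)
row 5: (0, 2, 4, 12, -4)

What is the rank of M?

Row reduce to echelon form.
R2 ← R2 − (1/6)·R1: [0, 0, -10/3, 6, -2/3]
R3 ← R3 + R1: [0, -4, -1, 0, -2]
R4 ← R4 − (5/6)·R1: [0, 2, 13/3, 8, -10/3]
Swap R2 ↔ R3
R4 ← R4 + (1/2)·R2: [0, 0, 23/6, 8, -13/3]
R5 ← R5 + (1/2)·R2: [0, 0, 7/2, 12, -5]
R4 ← R4 + (23/20)·R3: [0, 0, 0, 149/10, -51/10]
R5 ← R5 + (21/20)·R3: [0, 0, 0, 183/10, -57/10]
R5 ← R5 − (183/149)·R4: [0, 0, 0, 0, 84/149]
Echelon form has 5 nonzero rows, so rank(M) = 5.

5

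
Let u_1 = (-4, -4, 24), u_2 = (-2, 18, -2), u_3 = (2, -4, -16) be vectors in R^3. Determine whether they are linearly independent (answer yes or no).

yes

Form the matrix with these vectors as rows and row reduce.
R2 ← R2 − (1/2)·R1: [0, 20, -14]
R3 ← R3 + (1/2)·R1: [0, -6, -4]
R3 ← R3 + (3/10)·R2: [0, 0, -41/5]
3 nonzero rows, so the 3 vectors span a space of dimension 3.
Since 3 = 3, the vectors are linearly independent.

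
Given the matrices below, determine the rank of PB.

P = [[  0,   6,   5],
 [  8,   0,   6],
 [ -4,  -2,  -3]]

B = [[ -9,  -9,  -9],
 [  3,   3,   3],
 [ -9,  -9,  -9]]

1

First compute PB:
[[-27, -27, -27],
 [-126, -126, -126],
 [ 57,  57,  57]]
Now row reduce the product.
R2 ← R2 − (14/3)·R1: [0, 0, 0]
R3 ← R3 + (19/9)·R1: [0, 0, 0]
1 nonzero row, so rank(PB) = 1.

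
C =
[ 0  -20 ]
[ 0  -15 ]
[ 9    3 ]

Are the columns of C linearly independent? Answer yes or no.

Row reduce C to echelon form.
Swap R1 ↔ R3
R3 ← R3 − (4/3)·R2: [0, 0]
2 pivots among 2 columns.
Every column is a pivot column, so the columns are linearly independent.

yes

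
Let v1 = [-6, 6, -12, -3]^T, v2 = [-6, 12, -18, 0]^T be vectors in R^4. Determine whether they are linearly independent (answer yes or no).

yes

Form the matrix with these vectors as rows and row reduce.
R2 ← R2 − R1: [0, 6, -6, 3]
2 nonzero rows, so the 2 vectors span a space of dimension 2.
Since 2 = 2, the vectors are linearly independent.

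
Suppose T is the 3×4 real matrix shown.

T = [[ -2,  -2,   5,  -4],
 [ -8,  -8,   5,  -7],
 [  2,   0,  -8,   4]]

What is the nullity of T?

1

Row reduce to echelon form.
R2 ← R2 − (4)·R1: [0, 0, -15, 9]
R3 ← R3 + R1: [0, -2, -3, 0]
Swap R2 ↔ R3
3 nonzero rows, so rank(T) = 3.
T has 4 columns; by rank–nullity, nullity = 4 − 3 = 1.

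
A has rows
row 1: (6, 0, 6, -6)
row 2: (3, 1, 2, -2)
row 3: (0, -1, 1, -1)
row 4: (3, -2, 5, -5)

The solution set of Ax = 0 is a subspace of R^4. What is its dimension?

2

Row reduce to echelon form.
R2 ← R2 − (1/2)·R1: [0, 1, -1, 1]
R4 ← R4 − (1/2)·R1: [0, -2, 2, -2]
R3 ← R3 + R2: [0, 0, 0, 0]
R4 ← R4 + (2)·R2: [0, 0, 0, 0]
2 nonzero rows, so rank(A) = 2.
A has 4 columns; by rank–nullity, nullity = 4 − 2 = 2.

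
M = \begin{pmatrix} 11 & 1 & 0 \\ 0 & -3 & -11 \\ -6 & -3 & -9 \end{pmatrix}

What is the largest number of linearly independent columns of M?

2

Row reduce to echelon form.
R3 ← R3 + (6/11)·R1: [0, -27/11, -9]
R3 ← R3 − (9/11)·R2: [0, 0, 0]
Echelon form has 2 nonzero rows, so rank(M) = 2.
The rank gives the maximum number of linearly independent columns: 2.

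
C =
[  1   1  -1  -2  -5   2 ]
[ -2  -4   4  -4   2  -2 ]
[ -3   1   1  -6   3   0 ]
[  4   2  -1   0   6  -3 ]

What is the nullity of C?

Row reduce to echelon form.
R2 ← R2 + (2)·R1: [0, -2, 2, -8, -8, 2]
R3 ← R3 + (3)·R1: [0, 4, -2, -12, -12, 6]
R4 ← R4 − (4)·R1: [0, -2, 3, 8, 26, -11]
R3 ← R3 + (2)·R2: [0, 0, 2, -28, -28, 10]
R4 ← R4 − R2: [0, 0, 1, 16, 34, -13]
R4 ← R4 − (1/2)·R3: [0, 0, 0, 30, 48, -18]
4 nonzero rows, so rank(C) = 4.
C has 6 columns; by rank–nullity, nullity = 6 − 4 = 2.

2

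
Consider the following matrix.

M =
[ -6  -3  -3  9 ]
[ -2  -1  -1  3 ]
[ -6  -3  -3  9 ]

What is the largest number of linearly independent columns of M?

Row reduce to echelon form.
R2 ← R2 − (1/3)·R1: [0, 0, 0, 0]
R3 ← R3 − R1: [0, 0, 0, 0]
Echelon form has 1 nonzero row, so rank(M) = 1.
The rank gives the maximum number of linearly independent columns: 1.

1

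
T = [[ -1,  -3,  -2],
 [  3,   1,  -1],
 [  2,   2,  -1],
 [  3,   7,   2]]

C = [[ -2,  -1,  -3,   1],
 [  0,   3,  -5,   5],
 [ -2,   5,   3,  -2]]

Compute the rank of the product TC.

3

First compute TC:
[[  6, -18,  12, -12],
 [ -4,  -5, -17,  10],
 [ -2,  -1, -19,  14],
 [-10,  28, -38,  34]]
Now row reduce the product.
R2 ← R2 + (2/3)·R1: [0, -17, -9, 2]
R3 ← R3 + (1/3)·R1: [0, -7, -15, 10]
R4 ← R4 + (5/3)·R1: [0, -2, -18, 14]
R3 ← R3 − (7/17)·R2: [0, 0, -192/17, 156/17]
R4 ← R4 − (2/17)·R2: [0, 0, -288/17, 234/17]
R4 ← R4 − (3/2)·R3: [0, 0, 0, 0]
3 nonzero rows, so rank(TC) = 3.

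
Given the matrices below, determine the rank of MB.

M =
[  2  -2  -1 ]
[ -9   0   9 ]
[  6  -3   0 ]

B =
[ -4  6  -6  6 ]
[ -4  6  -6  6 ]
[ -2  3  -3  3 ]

1

First compute MB:
[[  2,  -3,   3,  -3],
 [ 18, -27,  27, -27],
 [-12,  18, -18,  18]]
Now row reduce the product.
R2 ← R2 − (9)·R1: [0, 0, 0, 0]
R3 ← R3 + (6)·R1: [0, 0, 0, 0]
1 nonzero row, so rank(MB) = 1.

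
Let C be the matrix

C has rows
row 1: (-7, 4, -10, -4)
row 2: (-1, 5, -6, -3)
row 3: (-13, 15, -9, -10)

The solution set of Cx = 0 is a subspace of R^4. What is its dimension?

Row reduce to echelon form.
R2 ← R2 − (1/7)·R1: [0, 31/7, -32/7, -17/7]
R3 ← R3 − (13/7)·R1: [0, 53/7, 67/7, -18/7]
R3 ← R3 − (53/31)·R2: [0, 0, 539/31, 49/31]
3 nonzero rows, so rank(C) = 3.
C has 4 columns; by rank–nullity, nullity = 4 − 3 = 1.

1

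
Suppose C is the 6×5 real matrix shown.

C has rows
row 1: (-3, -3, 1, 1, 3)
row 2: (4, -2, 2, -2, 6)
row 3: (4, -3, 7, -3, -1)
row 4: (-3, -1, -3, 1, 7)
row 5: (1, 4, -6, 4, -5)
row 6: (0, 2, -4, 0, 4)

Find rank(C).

Row reduce to echelon form.
R2 ← R2 + (4/3)·R1: [0, -6, 10/3, -2/3, 10]
R3 ← R3 + (4/3)·R1: [0, -7, 25/3, -5/3, 3]
R4 ← R4 − R1: [0, 2, -4, 0, 4]
R5 ← R5 + (1/3)·R1: [0, 3, -17/3, 13/3, -4]
R3 ← R3 − (7/6)·R2: [0, 0, 40/9, -8/9, -26/3]
R4 ← R4 + (1/3)·R2: [0, 0, -26/9, -2/9, 22/3]
R5 ← R5 + (1/2)·R2: [0, 0, -4, 4, 1]
R6 ← R6 + (1/3)·R2: [0, 0, -26/9, -2/9, 22/3]
R4 ← R4 + (13/20)·R3: [0, 0, 0, -4/5, 17/10]
R5 ← R5 + (9/10)·R3: [0, 0, 0, 16/5, -34/5]
R6 ← R6 + (13/20)·R3: [0, 0, 0, -4/5, 17/10]
R5 ← R5 + (4)·R4: [0, 0, 0, 0, 0]
R6 ← R6 − R4: [0, 0, 0, 0, 0]
Echelon form has 4 nonzero rows, so rank(C) = 4.

4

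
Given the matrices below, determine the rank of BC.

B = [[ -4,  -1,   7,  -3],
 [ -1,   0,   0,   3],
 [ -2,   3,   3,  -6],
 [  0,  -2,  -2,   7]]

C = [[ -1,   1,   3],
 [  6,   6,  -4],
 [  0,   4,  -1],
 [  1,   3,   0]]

3

First compute BC:
[[ -5,   9, -15],
 [  4,   8,  -3],
 [ 14,  10, -21],
 [ -5,   1,  10]]
Now row reduce the product.
R2 ← R2 + (4/5)·R1: [0, 76/5, -15]
R3 ← R3 + (14/5)·R1: [0, 176/5, -63]
R4 ← R4 − R1: [0, -8, 25]
R3 ← R3 − (44/19)·R2: [0, 0, -537/19]
R4 ← R4 + (10/19)·R2: [0, 0, 325/19]
R4 ← R4 + (325/537)·R3: [0, 0, 0]
3 nonzero rows, so rank(BC) = 3.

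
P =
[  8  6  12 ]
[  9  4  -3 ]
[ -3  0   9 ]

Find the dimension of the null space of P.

1

Row reduce to echelon form.
R2 ← R2 − (9/8)·R1: [0, -11/4, -33/2]
R3 ← R3 + (3/8)·R1: [0, 9/4, 27/2]
R3 ← R3 + (9/11)·R2: [0, 0, 0]
2 nonzero rows, so rank(P) = 2.
P has 3 columns; by rank–nullity, nullity = 3 − 2 = 1.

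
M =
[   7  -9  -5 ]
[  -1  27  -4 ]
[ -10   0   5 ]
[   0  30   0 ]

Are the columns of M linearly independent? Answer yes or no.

yes

Row reduce M to echelon form.
R2 ← R2 + (1/7)·R1: [0, 180/7, -33/7]
R3 ← R3 + (10/7)·R1: [0, -90/7, -15/7]
R3 ← R3 + (1/2)·R2: [0, 0, -9/2]
R4 ← R4 − (7/6)·R2: [0, 0, 11/2]
R4 ← R4 + (11/9)·R3: [0, 0, 0]
3 pivots among 3 columns.
Every column is a pivot column, so the columns are linearly independent.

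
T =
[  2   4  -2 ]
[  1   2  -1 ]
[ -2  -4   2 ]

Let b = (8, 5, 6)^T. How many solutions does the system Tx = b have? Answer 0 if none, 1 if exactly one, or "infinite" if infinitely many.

Row reduce the augmented matrix [T | b].
R2 ← R2 − (1/2)·R1: [0, 0, 0, 1]
R3 ← R3 + R1: [0, 0, 0, 14]
R3 ← R3 − (14)·R2: [0, 0, 0, 0]
The echelon form has 2 nonzero rows; the last pivot sits in the augmented column, so rank(T) = 1 but rank([T|b]) = 2.
Since the ranks differ, the system is inconsistent.
It has no solutions.

0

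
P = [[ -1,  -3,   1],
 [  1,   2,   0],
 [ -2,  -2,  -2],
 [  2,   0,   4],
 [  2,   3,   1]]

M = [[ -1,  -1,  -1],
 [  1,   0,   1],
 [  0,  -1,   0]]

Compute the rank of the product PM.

2

First compute PM:
[[ -2,   0,  -2],
 [  1,  -1,   1],
 [  0,   4,   0],
 [ -2,  -6,  -2],
 [  1,  -3,   1]]
Now row reduce the product.
R2 ← R2 + (1/2)·R1: [0, -1, 0]
R4 ← R4 − R1: [0, -6, 0]
R5 ← R5 + (1/2)·R1: [0, -3, 0]
R3 ← R3 + (4)·R2: [0, 0, 0]
R4 ← R4 − (6)·R2: [0, 0, 0]
R5 ← R5 − (3)·R2: [0, 0, 0]
2 nonzero rows, so rank(PM) = 2.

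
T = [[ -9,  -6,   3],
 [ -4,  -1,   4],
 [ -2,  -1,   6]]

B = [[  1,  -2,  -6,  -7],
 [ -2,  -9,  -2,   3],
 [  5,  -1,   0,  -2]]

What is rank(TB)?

First compute TB:
[[ 18,  69,  66,  39],
 [ 18,  13,  26,  17],
 [ 30,   7,  14,  -1]]
Now row reduce the product.
R2 ← R2 − R1: [0, -56, -40, -22]
R3 ← R3 − (5/3)·R1: [0, -108, -96, -66]
R3 ← R3 − (27/14)·R2: [0, 0, -132/7, -165/7]
3 nonzero rows, so rank(TB) = 3.

3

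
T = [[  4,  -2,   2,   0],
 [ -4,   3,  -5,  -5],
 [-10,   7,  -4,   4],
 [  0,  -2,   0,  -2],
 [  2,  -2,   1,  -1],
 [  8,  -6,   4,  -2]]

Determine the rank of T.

3

Row reduce to echelon form.
R2 ← R2 + R1: [0, 1, -3, -5]
R3 ← R3 + (5/2)·R1: [0, 2, 1, 4]
R5 ← R5 − (1/2)·R1: [0, -1, 0, -1]
R6 ← R6 − (2)·R1: [0, -2, 0, -2]
R3 ← R3 − (2)·R2: [0, 0, 7, 14]
R4 ← R4 + (2)·R2: [0, 0, -6, -12]
R5 ← R5 + R2: [0, 0, -3, -6]
R6 ← R6 + (2)·R2: [0, 0, -6, -12]
R4 ← R4 + (6/7)·R3: [0, 0, 0, 0]
R5 ← R5 + (3/7)·R3: [0, 0, 0, 0]
R6 ← R6 + (6/7)·R3: [0, 0, 0, 0]
Echelon form has 3 nonzero rows, so rank(T) = 3.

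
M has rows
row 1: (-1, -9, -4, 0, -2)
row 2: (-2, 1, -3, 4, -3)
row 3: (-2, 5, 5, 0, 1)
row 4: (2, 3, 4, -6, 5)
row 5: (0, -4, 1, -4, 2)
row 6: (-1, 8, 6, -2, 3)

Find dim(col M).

Row reduce to echelon form.
R2 ← R2 − (2)·R1: [0, 19, 5, 4, 1]
R3 ← R3 − (2)·R1: [0, 23, 13, 0, 5]
R4 ← R4 + (2)·R1: [0, -15, -4, -6, 1]
R6 ← R6 − R1: [0, 17, 10, -2, 5]
R3 ← R3 − (23/19)·R2: [0, 0, 132/19, -92/19, 72/19]
R4 ← R4 + (15/19)·R2: [0, 0, -1/19, -54/19, 34/19]
R5 ← R5 + (4/19)·R2: [0, 0, 39/19, -60/19, 42/19]
R6 ← R6 − (17/19)·R2: [0, 0, 105/19, -106/19, 78/19]
R4 ← R4 + (1/132)·R3: [0, 0, 0, -95/33, 20/11]
R5 ← R5 − (13/44)·R3: [0, 0, 0, -19/11, 12/11]
R6 ← R6 − (35/44)·R3: [0, 0, 0, -19/11, 12/11]
R5 ← R5 − (3/5)·R4: [0, 0, 0, 0, 0]
R6 ← R6 − (3/5)·R4: [0, 0, 0, 0, 0]
Echelon form has 4 nonzero rows, so rank(M) = 4.
The column space has dimension equal to the rank: 4.

4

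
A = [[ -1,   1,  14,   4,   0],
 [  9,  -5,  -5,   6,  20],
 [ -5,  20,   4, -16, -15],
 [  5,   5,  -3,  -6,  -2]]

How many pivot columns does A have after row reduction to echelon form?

Row reduce to echelon form.
R2 ← R2 + (9)·R1: [0, 4, 121, 42, 20]
R3 ← R3 − (5)·R1: [0, 15, -66, -36, -15]
R4 ← R4 + (5)·R1: [0, 10, 67, 14, -2]
R3 ← R3 − (15/4)·R2: [0, 0, -2079/4, -387/2, -90]
R4 ← R4 − (5/2)·R2: [0, 0, -471/2, -91, -52]
R4 ← R4 − (314/693)·R3: [0, 0, 0, -256/77, -864/77]
Echelon form has 4 nonzero rows, so rank(A) = 4.
Each nonzero row contributes one pivot column: 4 pivot columns.

4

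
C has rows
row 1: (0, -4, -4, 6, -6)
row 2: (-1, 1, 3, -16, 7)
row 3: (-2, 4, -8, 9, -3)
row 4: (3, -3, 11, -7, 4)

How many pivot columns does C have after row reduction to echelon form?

3

Row reduce to echelon form.
Swap R1 ↔ R2
R3 ← R3 − (2)·R1: [0, 2, -14, 41, -17]
R4 ← R4 + (3)·R1: [0, 0, 20, -55, 25]
R3 ← R3 + (1/2)·R2: [0, 0, -16, 44, -20]
R4 ← R4 + (5/4)·R3: [0, 0, 0, 0, 0]
Echelon form has 3 nonzero rows, so rank(C) = 3.
Each nonzero row contributes one pivot column: 3 pivot columns.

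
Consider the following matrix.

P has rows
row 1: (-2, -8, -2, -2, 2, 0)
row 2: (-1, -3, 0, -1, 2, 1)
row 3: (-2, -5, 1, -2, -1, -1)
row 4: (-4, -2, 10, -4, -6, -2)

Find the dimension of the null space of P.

Row reduce to echelon form.
R2 ← R2 − (1/2)·R1: [0, 1, 1, 0, 1, 1]
R3 ← R3 − R1: [0, 3, 3, 0, -3, -1]
R4 ← R4 − (2)·R1: [0, 14, 14, 0, -10, -2]
R3 ← R3 − (3)·R2: [0, 0, 0, 0, -6, -4]
R4 ← R4 − (14)·R2: [0, 0, 0, 0, -24, -16]
R4 ← R4 − (4)·R3: [0, 0, 0, 0, 0, 0]
3 nonzero rows, so rank(P) = 3.
P has 6 columns; by rank–nullity, nullity = 6 − 3 = 3.

3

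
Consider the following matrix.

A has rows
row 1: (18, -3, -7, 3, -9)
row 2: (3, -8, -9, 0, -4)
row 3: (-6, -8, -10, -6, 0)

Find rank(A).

Row reduce to echelon form.
R2 ← R2 − (1/6)·R1: [0, -15/2, -47/6, -1/2, -5/2]
R3 ← R3 + (1/3)·R1: [0, -9, -37/3, -5, -3]
R3 ← R3 − (6/5)·R2: [0, 0, -44/15, -22/5, 0]
Echelon form has 3 nonzero rows, so rank(A) = 3.

3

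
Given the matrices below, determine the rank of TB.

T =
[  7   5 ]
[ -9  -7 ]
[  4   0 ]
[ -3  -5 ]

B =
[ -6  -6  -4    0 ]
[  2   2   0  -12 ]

First compute TB:
[[-32, -32, -28, -60],
 [ 40,  40,  36,  84],
 [-24, -24, -16,   0],
 [  8,   8,  12,  60]]
Now row reduce the product.
R2 ← R2 + (5/4)·R1: [0, 0, 1, 9]
R3 ← R3 − (3/4)·R1: [0, 0, 5, 45]
R4 ← R4 + (1/4)·R1: [0, 0, 5, 45]
R3 ← R3 − (5)·R2: [0, 0, 0, 0]
R4 ← R4 − (5)·R2: [0, 0, 0, 0]
2 nonzero rows, so rank(TB) = 2.

2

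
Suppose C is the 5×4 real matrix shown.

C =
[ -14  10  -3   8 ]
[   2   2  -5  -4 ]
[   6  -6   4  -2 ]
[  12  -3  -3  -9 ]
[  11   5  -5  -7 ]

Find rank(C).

Row reduce to echelon form.
R2 ← R2 + (1/7)·R1: [0, 24/7, -38/7, -20/7]
R3 ← R3 + (3/7)·R1: [0, -12/7, 19/7, 10/7]
R4 ← R4 + (6/7)·R1: [0, 39/7, -39/7, -15/7]
R5 ← R5 + (11/14)·R1: [0, 90/7, -103/14, -5/7]
R3 ← R3 + (1/2)·R2: [0, 0, 0, 0]
R4 ← R4 − (13/8)·R2: [0, 0, 13/4, 5/2]
R5 ← R5 − (15/4)·R2: [0, 0, 13, 10]
Swap R3 ↔ R4
R5 ← R5 − (4)·R3: [0, 0, 0, 0]
Echelon form has 3 nonzero rows, so rank(C) = 3.

3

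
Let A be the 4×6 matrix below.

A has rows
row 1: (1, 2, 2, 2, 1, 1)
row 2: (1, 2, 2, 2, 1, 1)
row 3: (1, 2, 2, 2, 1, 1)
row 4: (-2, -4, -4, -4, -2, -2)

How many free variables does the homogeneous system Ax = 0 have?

5

Row reduce to echelon form.
R2 ← R2 − R1: [0, 0, 0, 0, 0, 0]
R3 ← R3 − R1: [0, 0, 0, 0, 0, 0]
R4 ← R4 + (2)·R1: [0, 0, 0, 0, 0, 0]
1 nonzero row, so rank(A) = 1.
A has 6 columns; by rank–nullity, nullity = 6 − 1 = 5.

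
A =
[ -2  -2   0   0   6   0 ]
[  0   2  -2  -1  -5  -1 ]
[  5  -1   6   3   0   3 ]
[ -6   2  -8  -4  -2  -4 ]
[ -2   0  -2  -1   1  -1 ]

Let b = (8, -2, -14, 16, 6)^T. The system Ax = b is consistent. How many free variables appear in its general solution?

Row reduce the augmented matrix [A | b].
R3 ← R3 + (5/2)·R1: [0, -6, 6, 3, 15, 3, 6]
R4 ← R4 − (3)·R1: [0, 8, -8, -4, -20, -4, -8]
R5 ← R5 − R1: [0, 2, -2, -1, -5, -1, -2]
R3 ← R3 + (3)·R2: [0, 0, 0, 0, 0, 0, 0]
R4 ← R4 − (4)·R2: [0, 0, 0, 0, 0, 0, 0]
R5 ← R5 − R2: [0, 0, 0, 0, 0, 0, 0]
The echelon form has 2 nonzero rows, and every pivot lies in the first 6 columns, so rank(A) = rank([A|b]) = 2.
The system is consistent.
Free variables = (unknowns) − (rank) = 6 − 2 = 4.

4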